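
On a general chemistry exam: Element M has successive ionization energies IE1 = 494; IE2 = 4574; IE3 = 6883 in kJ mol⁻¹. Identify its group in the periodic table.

Look for the largest jump between consecutive ionization energies: IE2/IE1 ≈ 9.3, far larger than any earlier ratio.
That jump marks the point where a core electron is being removed. So the atom has 1 valence electron.
A main-group element with 1 valence electron is in group 1.

Group 1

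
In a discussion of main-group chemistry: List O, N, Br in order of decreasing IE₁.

Removing the outermost electron gets harder across a period and easier down a group.
Neither a single period nor a single group — weigh both effects.
O > Br: period and group pull opposite ways; the down-group shift dominates (1314 vs 1140 kJ/mol).
N > O: this pair runs against the simple trend — see the exception note.
Note the exception: N has a higher first ionization energy than O, contrary to the simple trend — pairing an electron in O's 2p⁴ costs repulsion energy, so O ionizes more easily than half-filled N (2p³).
For reference (kJ/mol): N 1402, O 1314, Br 1140.
So from highest to lowest: N > O > Br.

N > O > Br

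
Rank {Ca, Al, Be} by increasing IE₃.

Al < Ca < Be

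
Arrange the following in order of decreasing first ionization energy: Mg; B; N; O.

N, O, B, Mg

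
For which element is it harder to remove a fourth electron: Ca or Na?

Na

After 3 electrons have been removed, what remains? Ca³⁺ is already 1 electron into the core; Na³⁺ is already 2 electrons into the core.
All of these are removing an electron from a noble-gas core or deeper; the smaller core (lower principal quantum number) is held far more tightly, and within a period the higher nuclear charge binds the same core more tightly.
Tabulated IE_4 (kJ/mol): Ca 6491, Na 9543.
Putting it together, IE_4: Ca < Na.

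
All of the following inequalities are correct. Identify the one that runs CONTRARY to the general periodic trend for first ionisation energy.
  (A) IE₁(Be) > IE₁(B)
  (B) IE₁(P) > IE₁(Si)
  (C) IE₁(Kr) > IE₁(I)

The general trend: first ionisation energy increases across a period and decreases down a group.
(A) Be (period 2, group 2) vs B (period 2, group 13): the stated order contradicts the simple trend.
(B) P (period 3, group 15) vs Si (period 3, group 14): the stated order agrees with the simple trend.
(C) Kr (period 4, group 18) vs I (period 5, group 17): the stated order agrees with the simple trend.
The exception is (A): removing B's lone 2p electron is easier than breaking Be's filled 2s².

(A)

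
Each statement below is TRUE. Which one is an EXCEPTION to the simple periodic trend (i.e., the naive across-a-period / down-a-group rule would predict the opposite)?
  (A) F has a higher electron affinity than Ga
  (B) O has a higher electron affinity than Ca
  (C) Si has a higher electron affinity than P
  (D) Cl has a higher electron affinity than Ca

(C)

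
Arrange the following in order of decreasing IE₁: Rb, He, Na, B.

He > B > Na > Rb

He is in period 1, group 18; B is in period 2, group 13; Na is in period 3, group 1; Rb is in period 5, group 1.
Removing the outermost electron gets harder across a period and easier down a group.
Here both period and group differ, so the two effects have to be weighed against each other.
Na > Rb: they share group 1; the group trend gives Na the larger value.
B > Na: relative to Na, both the across-period and down-group shifts push B's first ionization energy up.
He > B: relative to B, both the across-period and down-group shifts push He's first ionization energy up.
Tabulated first ionization energy (kJ/mol): He 2372, B 801, Na 496, Rb 403.
So from highest to lowest: He > B > Na > Rb.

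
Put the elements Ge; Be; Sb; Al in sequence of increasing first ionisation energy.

Al < Ge < Sb < Be

Be is in period 2, group 2; Al is in period 3, group 13; Ge is in period 4, group 14; Sb is in period 5, group 15.
IE₁ increases left→right with effective nuclear charge and decreases top→bottom as the valence shell moves farther out.
A diagonal step moves right (one effect) and down (the opposite effect) at once.
Ge > Al: the two effects oppose for this pair; the across-period effect wins (762 vs 578 kJ/mol).
Sb > Ge: the two effects oppose for this pair; the across-period effect wins (831 vs 762 kJ/mol).
Be > Sb: the two effects oppose for this pair; the down-group effect wins (900 vs 831 kJ/mol).
Tabulated first ionization energy (kJ/mol): Be 900, Al 578, Ge 762, Sb 831.
So from lowest to highest: Al < Ge < Sb < Be.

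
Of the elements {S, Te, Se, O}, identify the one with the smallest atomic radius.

O

O is in period 2, group 16; S is in period 3, group 16; Se is in period 4, group 16; Te is in period 5, group 16.
Atomic radius shrinks across a period as nuclear charge pulls the same shell inward, and grows down a group as new shells are added.
All are in group 16, so atomic radius increases down the group.
The smallest atomic radius among these belongs to O.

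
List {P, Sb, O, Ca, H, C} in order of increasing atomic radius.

H is in period 1, group 1; C is in period 2, group 14; O is in period 2, group 16; P is in period 3, group 15; Ca is in period 4, group 2; Sb is in period 5, group 15.
Atomic radius shrinks across a period as nuclear charge pulls the same shell inward, and grows down a group as new shells are added.
These span different periods and groups, so the two trends combine.
O > H: period and group pull opposite ways; the down-group shift dominates (63 vs 32 pm).
C > O: both are in period 2; the period trend gives C the larger value.
P > C: period and group pull opposite ways; the down-group shift dominates (111 vs 75 pm).
Sb > P: they share group 15; the group trend gives Sb the larger value.
Ca > Sb: the two effects oppose for this pair; the across-period effect wins (171 vs 140 pm).
Approximate values (pm): H 32, C 75, O 63, P 111, Ca 171, Sb 140.
So from smallest to largest: H < O < C < P < Sb < Ca.

H < O < C < P < Sb < Ca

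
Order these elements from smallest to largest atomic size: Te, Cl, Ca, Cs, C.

C is in period 2, group 14; Cl is in period 3, group 17; Ca is in period 4, group 2; Te is in period 5, group 16; Cs is in period 6, group 1.
Radius decreases left→right (rising Z_eff, same n) and increases top→bottom (higher n).
Here both period and group differ, so the two effects have to be weighed against each other.
Cl > C: period and group pull opposite ways; the down-group shift dominates (99 vs 75 pm).
Te > Cl: relative to Cl, both the across-period and down-group shifts push Te's atomic radius up.
Ca > Te: period and group pull opposite ways; the across-period shift dominates (171 vs 136 pm).
Cs > Ca: both effects reinforce here, so Cs is clearly the larger of the two.
For reference (pm): C 75, Cl 99, Ca 171, Te 136, Cs 232.
So from smallest to largest: C < Cl < Te < Ca < Cs.

C < Cl < Te < Ca < Cs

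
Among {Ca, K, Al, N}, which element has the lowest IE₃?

Al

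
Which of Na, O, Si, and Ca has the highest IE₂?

After 1 electron has been removed, what remains? Na⁺ is the bare [Ne] core; O⁺ still has 5 valence electrons; Si⁺ still has 3 valence electrons; Ca⁺ still has 1 valence electron.
Pulling an electron out of a noble-gas core costs far more than removing a remaining valence electron, so Na sits at the high end of IE_2.
Valence configurations: O⁺ [He]2s²2p³, Si⁺ [Ne]3s²3p¹, Ca⁺ [Ar]4s¹.
The numbers (kJ/mol): Na 4562, O 3388, Si 1577, Ca 1145.
So the second ionization energies run Ca < Si < O < Na.

Na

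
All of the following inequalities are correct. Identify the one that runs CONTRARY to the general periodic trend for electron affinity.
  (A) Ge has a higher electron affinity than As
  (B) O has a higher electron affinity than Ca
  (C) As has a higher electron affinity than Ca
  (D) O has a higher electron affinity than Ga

(A)

The general trend: electron affinity increases across a period and decreases down a group.
(A) Ge (period 4, group 14) vs As (period 4, group 15): the stated order contradicts the simple trend.
(B) O (period 2, group 16) vs Ca (period 4, group 2): the stated order agrees with the simple trend.
(C) As (period 4, group 15) vs Ca (period 4, group 2): the stated order agrees with the simple trend.
(D) O (period 2, group 16) vs Ga (period 4, group 13): the stated order agrees with the simple trend.
The exception is (A): adding an electron to As's half-filled 4p³ is unfavourable, so Ge (4p²) has the more exothermic EA.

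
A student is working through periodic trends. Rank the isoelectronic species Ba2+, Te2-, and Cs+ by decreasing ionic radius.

Te2- > Cs+ > Ba2+

All of these have 54 electrons, so size is governed by nuclear charge alone: the more protons, the stronger the pull on the same electron cloud, and the smaller the ion.
Nuclear charges: Ba2+ (Z=56), Cs+ (Z=55), Te2- (Z=52).
Largest to smallest: Te2- > Cs+ > Ba2+.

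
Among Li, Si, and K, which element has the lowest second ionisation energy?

Si

IE_2 is the cost of taking one more electron from the +1 cation: Li⁺ is the bare [He] core; Si⁺ still has 3 valence electrons; K⁺ is the bare [Ar] core.
Breaking into a closed-shell core is much more expensive than removing a leftover valence electron — K and Li have the largest IE_2 here.
Tabulated IE_2 (kJ/mol): Li 7298, Si 1577, K 3052.
Hence IE_2: Si < K < Li.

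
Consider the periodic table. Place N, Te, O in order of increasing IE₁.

Te < O < N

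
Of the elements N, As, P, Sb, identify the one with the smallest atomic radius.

N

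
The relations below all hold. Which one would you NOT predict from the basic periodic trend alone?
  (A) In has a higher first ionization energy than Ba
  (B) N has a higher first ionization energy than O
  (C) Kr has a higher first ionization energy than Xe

The general trend: first ionization energy increases across a period and decreases down a group.
(A) In (period 5, group 13) vs Ba (period 6, group 2): the stated order agrees with the simple trend.
(B) N (period 2, group 15) vs O (period 2, group 16): the stated order contradicts the simple trend.
(C) Kr (period 4, group 18) vs Xe (period 5, group 18): the stated order agrees with the simple trend.
The exception is (B): pairing an electron in O's 2p⁴ costs repulsion energy, so O ionizes more easily than half-filled N (2p³).

(B)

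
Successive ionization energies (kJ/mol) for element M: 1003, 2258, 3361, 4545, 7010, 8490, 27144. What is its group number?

Look for the largest jump between consecutive ionization energies: IE7/IE6 ≈ 3.2, far larger than any earlier ratio.
That jump marks the point where a core electron is being removed. So the atom has 6 valence electrons.
A main-group element with 6 valence electrons is in group 16.

Group 16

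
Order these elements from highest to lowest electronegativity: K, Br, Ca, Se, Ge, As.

Br > Se > As > Ge > Ca > K

K is in period 4, group 1; Ca is in period 4, group 2; Ge is in period 4, group 14; As is in period 4, group 15; Se is in period 4, group 16; Br is in period 4, group 17.
EN rises left→right (higher Z_eff, smaller atoms) and falls top→bottom (larger, more shielded atoms).
All lie in period 4, so electronegativity increases left to right.
So from highest to lowest: Br > Se > As > Ge > Ca > K.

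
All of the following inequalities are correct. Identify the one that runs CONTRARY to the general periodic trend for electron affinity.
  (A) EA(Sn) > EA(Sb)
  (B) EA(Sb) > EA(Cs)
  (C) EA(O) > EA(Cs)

The general trend: electron affinity increases across a period and decreases down a group.
(A) Sn (period 5, group 14) vs Sb (period 5, group 15): the stated order contradicts the simple trend.
(B) Sb (period 5, group 15) vs Cs (period 6, group 1): the stated order agrees with the simple trend.
(C) O (period 2, group 16) vs Cs (period 6, group 1): the stated order agrees with the simple trend.
The exception is (A): adding an electron to Sb's half-filled 5p³ is unfavourable, so Sn has the more exothermic EA.

(A)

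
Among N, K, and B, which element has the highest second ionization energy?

K

After 1 electron has been removed, what remains? N⁺ still has 4 valence electrons; K⁺ is the bare [Ar] core; B⁺ still has 2 valence electrons.
Pulling an electron out of a noble-gas core costs far more than removing a remaining valence electron, so K sits at the high end of IE_2.
Valence configurations: N⁺ [He]2s²2p², B⁺ [He]2s².
Tabulated IE_2 (kJ/mol): N 2856, K 3052, B 2427.
Putting it together, IE_2: B < N < K.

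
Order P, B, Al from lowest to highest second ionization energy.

The second ionization energy removes an electron from the +1 ion. For each element: P⁺ still has 4 valence electrons; B⁺ still has 2 valence electrons; Al⁺ still has 2 valence electrons.
All are still removing valence electrons, so compare the +1 ions as you would atoms: IE_2 generally rises across a period (higher Z_eff) and falls down a group (larger shell), subject to the usual subshell exceptions.
Valence configurations: P⁺ [Ne]3s²3p², B⁺ [He]2s², Al⁺ [Ne]3s².
The numbers (kJ/mol): P 1907, B 2427, Al 1817.
Hence IE_2: Al < P < B.

Al, P, B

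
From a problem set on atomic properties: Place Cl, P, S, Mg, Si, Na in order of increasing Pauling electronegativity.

Na, Mg, Si, P, S, Cl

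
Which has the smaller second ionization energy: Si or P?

Si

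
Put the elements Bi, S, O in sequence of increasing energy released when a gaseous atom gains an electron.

O is in period 2, group 16; S is in period 3, group 16; Bi is in period 6, group 15.
Adding an electron releases more energy for atoms nearer the top right (short of the noble gases).
These span different periods and groups, so the two trends combine.
O > Bi: both effects reinforce here, so O is clearly the higher of the two.
S > O: this pair runs against the simple trend — see the exception note.
Note the exception: S has a higher electron affinity than O, contrary to the simple trend — the compact 2p subshell of O repels the added electron more than S's larger 3p does.
Tabulated electron affinity (kJ/mol): O 141, S 200, Bi 91.
So from lowest to highest: Bi < O < S.

Bi, O, S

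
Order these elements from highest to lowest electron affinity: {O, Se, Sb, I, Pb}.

I > Se > O > Sb > Pb

Electron affinity generally becomes more exothermic across a period toward the halogens and less exothermic down a group.
Neither a single period nor a single group — weigh both effects.
Sb > Pb: relative to Pb, both the across-period and down-group shifts push Sb's electron affinity up.
O > Sb: relative to Sb, both the across-period and down-group shifts push O's electron affinity up.
Se > O: this pair runs against the simple trend — see the exception note.
I > Se: period and group pull opposite ways; the across-period shift dominates (295 vs 195 kJ/mol).
Note the exception: Se has a higher electron affinity than O, contrary to the simple trend — O's compact 2p subshell gives strong electron–electron repulsion on the added electron.
Approximate values (kJ/mol): O 141, Se 195, Sb 103, I 295, Pb 35.
So from highest to lowest: I > Se > O > Sb > Pb.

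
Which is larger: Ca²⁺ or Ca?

Forming Ca²⁺ removes 2 electrons from Ca. Fewer electrons for the same nuclear charge means less shielding and a higher Z_eff on the remaining electrons, and for main-group metals the entire outer shell is lost.
A cation is smaller than its parent atom: Ca²⁺ < Ca.

Ca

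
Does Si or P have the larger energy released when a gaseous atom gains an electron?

Si is in period 3, group 14; P is in period 3, group 15.
Adding an electron releases more energy for atoms nearer the top right (short of the noble gases).
All lie in period 3; the across-period trend (electron affinity increases left to right) applies, with the exception below.
Note the exception: Si has a higher electron affinity than P, contrary to the simple trend — adding an electron to P's half-filled 3p³ is unfavourable, so Si (3p²) has the more exothermic EA.
For reference (kJ/mol): Si 134, P 72.
So Si has the larger energy released when a gaseous atom gains an electron (Si > P).

Si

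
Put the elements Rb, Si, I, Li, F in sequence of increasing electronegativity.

Rb < Li < Si < I < F

Li is in period 2, group 1; F is in period 2, group 17; Si is in period 3, group 14; Rb is in period 5, group 1; I is in period 5, group 17.
Atoms toward the upper right of the periodic table pull bonding electrons most strongly.
Here both period and group differ, so the two effects have to be weighed against each other.
Li > Rb: they share group 1; the group trend gives Li the larger value.
Si > Li: period and group pull opposite ways; the across-period shift dominates (1.90 vs 0.98).
I > Si: the two effects oppose for this pair; the across-period effect wins (2.66 vs 1.90).
F > I: they share group 17; the group trend gives F the larger value.
Tabulated electronegativity (Pauling): Li 0.98, F 3.98, Si 1.90, Rb 0.82, I 2.66.
So from lowest to highest: Rb < Li < Si < I < F.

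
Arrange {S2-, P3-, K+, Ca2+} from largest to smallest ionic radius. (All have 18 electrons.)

P3-, S2-, K+, Ca2+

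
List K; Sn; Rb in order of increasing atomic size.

K is in period 4, group 1; Rb is in period 5, group 1; Sn is in period 5, group 14.
Radius decreases left→right (rising Z_eff, same n) and increases top→bottom (higher n).
Neither a single period nor a single group — weigh both effects.
K > Sn: period and group pull opposite ways; the across-period shift dominates (196 vs 140 pm).
Rb > K: Rb sits below K in group 1, so the down-group effect alone puts Rb larger.
Approximate values (pm): K 196, Rb 210, Sn 140.
So from smallest to largest: Sn < K < Rb.

Sn < K < Rb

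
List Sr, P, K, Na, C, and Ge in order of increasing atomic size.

C, P, Ge, Na, Sr, K

C is in period 2, group 14; Na is in period 3, group 1; P is in period 3, group 15; K is in period 4, group 1; Ge is in period 4, group 14; Sr is in period 5, group 2.
Moving right in a period, electrons are added to the same shell under a stronger nuclear pull, so atoms get smaller; moving down, a new shell is opened and atoms get larger.
These span different periods and groups, so the two trends combine.
P > C: the two effects oppose for this pair; the down-group effect wins (111 vs 75 pm).
Ge > P: relative to P, both the across-period and down-group shifts push Ge's atomic radius up.
Na > Ge: period and group pull opposite ways; the across-period shift dominates (155 vs 121 pm).
Sr > Na: the two effects oppose for this pair; the down-group effect wins (185 vs 155 pm).
K > Sr: the two effects oppose for this pair; the across-period effect wins (196 vs 185 pm).
Approximate values (pm): C 75, Na 155, P 111, K 196, Ge 121, Sr 185.
So from smallest to largest: C < P < Ge < Na < Sr < K.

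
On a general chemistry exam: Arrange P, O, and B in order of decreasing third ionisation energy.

O > B > P

Consider each +2 ion: P²⁺ still has 3 valence electrons; O²⁺ still has 4 valence electrons; B²⁺ still has 1 valence electron.
All are still removing valence electrons, so compare the +2 ions as you would atoms: IE_3 generally rises across a period (higher Z_eff) and falls down a group (larger shell), subject to the usual subshell exceptions.
Valence configurations: P²⁺ [Ne]3s²3p¹, O²⁺ [He]2s²2p², B²⁺ [He]2s¹.
The numbers (kJ/mol): P 2914, O 5300, B 3660.
So the third ionization energies run P < B < O.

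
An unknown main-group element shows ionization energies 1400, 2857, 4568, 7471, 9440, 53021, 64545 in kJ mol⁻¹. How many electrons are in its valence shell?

5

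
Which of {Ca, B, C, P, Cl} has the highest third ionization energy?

Consider each +2 ion: Ca²⁺ is the bare [Ar] core; B²⁺ still has 1 valence electron; C²⁺ still has 2 valence electrons; P²⁺ still has 3 valence electrons; Cl²⁺ still has 5 valence electrons.
Pulling an electron out of a noble-gas core costs far more than removing a remaining valence electron, so Ca sits at the high end of IE_3.
Valence configurations: B²⁺ [He]2s¹, C²⁺ [He]2s², P²⁺ [Ne]3s²3p¹, Cl²⁺ [Ne]3s²3p³.
The numbers (kJ/mol): Ca 4912, B 3660, C 4620, P 2914, Cl 3822.
Putting it together, IE_3: P < B < Cl < C < Ca.

Ca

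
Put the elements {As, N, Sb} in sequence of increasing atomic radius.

N < As < Sb

Moving right in a period, electrons are added to the same shell under a stronger nuclear pull, so atoms get smaller; moving down, a new shell is opened and atoms get larger.
All are in group 15, so atomic radius increases down the group.
So from smallest to largest: N < As < Sb.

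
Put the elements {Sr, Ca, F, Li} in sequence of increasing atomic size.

Li is in period 2, group 1; F is in period 2, group 17; Ca is in period 4, group 2; Sr is in period 5, group 2.
Radius decreases left→right (rising Z_eff, same n) and increases top→bottom (higher n).
These span different periods and groups, so the two trends combine.
Li > F: Li lies to the left of F in period 2, so the across-period effect alone puts Li larger.
Ca > Li: period and group pull opposite ways; the down-group shift dominates (171 vs 133 pm).
Sr > Ca: Sr sits below Ca in group 2, so the down-group effect alone puts Sr larger.
For reference (pm): Li 133, F 64, Ca 171, Sr 185.
So from smallest to largest: F < Li < Ca < Sr.

F < Li < Ca < Sr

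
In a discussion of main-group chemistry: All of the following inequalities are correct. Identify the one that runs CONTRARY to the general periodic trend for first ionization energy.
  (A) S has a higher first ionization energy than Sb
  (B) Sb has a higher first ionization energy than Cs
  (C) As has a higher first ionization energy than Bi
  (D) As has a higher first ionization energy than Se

The general trend: first ionization energy increases across a period and decreases down a group.
(A) S (period 3, group 16) vs Sb (period 5, group 15): the stated order agrees with the simple trend.
(B) Sb (period 5, group 15) vs Cs (period 6, group 1): the stated order agrees with the simple trend.
(C) As (period 4, group 15) vs Bi (period 6, group 15): the stated order agrees with the simple trend.
(D) As (period 4, group 15) vs Se (period 4, group 16): the stated order contradicts the simple trend.
The exception is (D): Se (4p⁴) ionizes more easily than half-filled As (4p³).

(D)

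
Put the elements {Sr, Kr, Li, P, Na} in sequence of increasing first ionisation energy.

Li is in period 2, group 1; Na is in period 3, group 1; P is in period 3, group 15; Kr is in period 4, group 18; Sr is in period 5, group 2.
IE₁ increases left→right with effective nuclear charge and decreases top→bottom as the valence shell moves farther out.
These span different periods and groups, so the two trends combine.
Li > Na: they share group 1; the group trend gives Li the larger value.
Sr > Li: period and group pull opposite ways; the across-period shift dominates (550 vs 520 kJ/mol).
P > Sr: relative to Sr, both the across-period and down-group shifts push P's first ionization energy up.
Kr > P: period and group pull opposite ways; the across-period shift dominates (1351 vs 1012 kJ/mol).
For reference (kJ/mol): Li 520, Na 496, P 1012, Kr 1351, Sr 550.
So from lowest to highest: Na < Li < Sr < P < Kr.

Na < Li < Sr < P < Kr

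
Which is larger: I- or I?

I-

Forming I- adds 1 electron to I. More electron–electron repulsion in the same shell, with unchanged nuclear charge, lets the cloud expand.
An anion is larger than its parent atom: I- > I.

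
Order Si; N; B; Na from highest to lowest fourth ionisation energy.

After 3 electrons have been removed, what remains? Si³⁺ still has 1 valence electron; N³⁺ still has 2 valence electrons; B³⁺ is the bare [He] core; Na³⁺ is already 2 electrons into the core.
Core electrons are held far more tightly than valence electrons, so Na and B top the IE_4 order.
Valence configurations: Si³⁺ [Ne]3s¹, N³⁺ [He]2s².
Approximate IE_4 values (kJ/mol): Si 4356, N 7475, B 25026, Na 9543.
Putting it together, IE_4: Si < N < Na < B.

B > Na > N > Si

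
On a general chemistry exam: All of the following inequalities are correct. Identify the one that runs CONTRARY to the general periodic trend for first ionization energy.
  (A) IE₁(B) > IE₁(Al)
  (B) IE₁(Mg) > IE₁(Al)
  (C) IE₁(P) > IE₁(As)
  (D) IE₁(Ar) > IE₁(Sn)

(B)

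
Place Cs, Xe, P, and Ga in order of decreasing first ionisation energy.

Xe, P, Ga, Cs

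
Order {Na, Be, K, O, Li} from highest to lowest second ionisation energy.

Li > Na > O > K > Be

After 1 electron has been removed, what remains? Na⁺ is the bare [Ne] core; Be⁺ still has 1 valence electron; K⁺ is the bare [Ar] core; O⁺ still has 5 valence electrons; Li⁺ is the bare [He] core.
Usually core removal costs more than valence removal, but here the competition is close: a tightly held n=2 valence electron can cost more to remove than an n=3 core electron, so the actual values have to decide it.
Valence configurations: Be⁺ [He]2s¹, O⁺ [He]2s²2p³.
The numbers (kJ/mol): Na 4562, Be 1757, K 3052, O 3388, Li 7298.
Putting it together, IE_2: Be < K < O < Na < Li.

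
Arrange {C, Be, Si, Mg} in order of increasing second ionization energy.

Mg < Si < Be < C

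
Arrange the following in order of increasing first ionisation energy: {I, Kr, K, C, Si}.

K < Si < I < C < Kr

C is in period 2, group 14; Si is in period 3, group 14; K is in period 4, group 1; Kr is in period 4, group 18; I is in period 5, group 17.
First ionization energy rises across a period (greater Z_eff holds electrons more tightly) and falls down a group (valence electrons are farther from the nucleus).
Neither a single period nor a single group — weigh both effects.
Si > K: both effects reinforce here, so Si is clearly the higher of the two.
I > Si: period and group pull opposite ways; the across-period shift dominates (1008 vs 786 kJ/mol).
C > I: period and group pull opposite ways; the down-group shift dominates (1086 vs 1008 kJ/mol).
Kr > C: period and group pull opposite ways; the across-period shift dominates (1351 vs 1086 kJ/mol).
Tabulated first ionization energy (kJ/mol): C 1086, Si 786, K 419, Kr 1351, I 1008.
So from lowest to highest: K < Si < I < C < Kr.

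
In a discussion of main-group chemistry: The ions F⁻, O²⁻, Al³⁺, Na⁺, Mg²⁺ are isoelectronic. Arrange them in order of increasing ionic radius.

All of these have 10 electrons, so size is governed by nuclear charge alone: the more protons, the stronger the pull on the same electron cloud, and the smaller the ion.
Nuclear charges: Al³⁺ (Z=13), Mg²⁺ (Z=12), Na⁺ (Z=11), F⁻ (Z=9), O²⁻ (Z=8).
Smallest to largest: Al³⁺ < Mg²⁺ < Na⁺ < F⁻ < O²⁻.

Al³⁺ < Mg²⁺ < Na⁺ < F⁻ < O²⁻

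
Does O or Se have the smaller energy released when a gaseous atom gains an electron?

O is in period 2, group 16; Se is in period 4, group 16.
Electron affinity generally becomes more exothermic across a period toward the halogens and less exothermic down a group.
All are in group 16; the group trend (electron affinity increases up the group) applies, with the exception below.
Note the exception: Se has a higher electron affinity than O, contrary to the simple trend — O's compact 2p subshell gives strong electron–electron repulsion on the added electron.
Approximate values (kJ/mol): O 141, Se 195.
So O has the smaller energy released when a gaseous atom gains an electron (O < Se).

O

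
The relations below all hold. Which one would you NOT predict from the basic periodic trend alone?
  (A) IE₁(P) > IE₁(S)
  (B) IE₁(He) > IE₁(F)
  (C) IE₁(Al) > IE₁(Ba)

The general trend: first ionisation energy increases across a period and decreases down a group.
(A) P (period 3, group 15) vs S (period 3, group 16): the stated order contradicts the simple trend.
(B) He (period 1, group 18) vs F (period 2, group 17): the stated order agrees with the simple trend.
(C) Al (period 3, group 13) vs Ba (period 6, group 2): the stated order agrees with the simple trend.
The exception is (A): S (3p⁴) ionizes more easily than half-filled P (3p³) because the paired 3p electron in S is pushed out by e⁻–e⁻ repulsion.

(A)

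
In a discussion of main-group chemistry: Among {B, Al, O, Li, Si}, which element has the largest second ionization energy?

Li

The second ionization energy removes an electron from the +1 ion. For each element: B⁺ still has 2 valence electrons; Al⁺ still has 2 valence electrons; O⁺ still has 5 valence electrons; Li⁺ is the bare [He] core; Si⁺ still has 3 valence electrons.
Core electrons are held far more tightly than valence electrons, so Li tops the IE_2 order.
Valence configurations: B⁺ [He]2s², Al⁺ [Ne]3s², O⁺ [He]2s²2p³, Si⁺ [Ne]3s²3p¹.
Si⁺ loses a lone 3p electron whereas Al⁺ must break into a filled 3s² pair, so IE_2(Al) > IE_2(Si) even though Si has the higher nuclear charge.
Tabulated IE_2 (kJ/mol): B 2427, Al 1817, O 3388, Li 7298, Si 1577.
Putting it together, IE_2: Si < Al < B < O < Li.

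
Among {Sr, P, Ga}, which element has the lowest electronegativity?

Smaller atoms with higher effective nuclear charge are more electronegative.
Here both period and group differ, so the two effects have to be weighed against each other.
Ga > Sr: both effects reinforce here, so Ga is clearly the higher of the two.
P > Ga: both effects reinforce here, so P is clearly the higher of the two.
For reference (Pauling): P 2.19, Ga 1.81, Sr 0.95.
The lowest electronegativity among these belongs to Sr.

Sr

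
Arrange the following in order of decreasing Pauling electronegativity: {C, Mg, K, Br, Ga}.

Br > C > Ga > Mg > K

Electronegativity increases across a period and decreases down a group, tracking effective nuclear charge and atomic size.
Here both period and group differ, so the two effects have to be weighed against each other.
Mg > K: relative to K, both the across-period and down-group shifts push Mg's electronegativity up.
Ga > Mg: period and group pull opposite ways; the across-period shift dominates (1.81 vs 1.31).
C > Ga: both effects reinforce here, so C is clearly the higher of the two.
Br > C: period and group pull opposite ways; the across-period shift dominates (2.96 vs 2.55).
For reference (Pauling): C 2.55, Mg 1.31, K 0.82, Ga 1.81, Br 2.96.
So from highest to lowest: Br > C > Ga > Mg > K.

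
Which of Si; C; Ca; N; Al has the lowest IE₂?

Ca

Consider each +1 ion: Si⁺ still has 3 valence electrons; C⁺ still has 3 valence electrons; Ca⁺ still has 1 valence electron; N⁺ still has 4 valence electrons; Al⁺ still has 2 valence electrons.
All are still removing valence electrons, so compare the +1 ions as you would atoms: IE_2 generally rises across a period (higher Z_eff) and falls down a group (larger shell), subject to the usual subshell exceptions.
Valence configurations: Si⁺ [Ne]3s²3p¹, C⁺ [He]2s²2p¹, Ca⁺ [Ar]4s¹, N⁺ [He]2s²2p², Al⁺ [Ne]3s².
Si⁺ loses a lone 3p electron whereas Al⁺ must break into a filled 3s² pair, so IE_2(Al) > IE_2(Si) even though Si has the higher nuclear charge.
Tabulated IE_2 (kJ/mol): Si 1577, C 2353, Ca 1145, N 2856, Al 1817.
Putting it together, IE_2: Ca < Si < Al < C < N.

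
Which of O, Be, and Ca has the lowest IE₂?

The second ionization energy removes an electron from the +1 ion. For each element: O⁺ still has 5 valence electrons; Be⁺ still has 1 valence electron; Ca⁺ still has 1 valence electron.
All are still removing valence electrons, so compare the +1 ions as you would atoms: IE_2 generally rises across a period (higher Z_eff) and falls down a group (larger shell), subject to the usual subshell exceptions.
Valence configurations: O⁺ [He]2s²2p³, Be⁺ [He]2s¹, Ca⁺ [Ar]4s¹.
Tabulated IE_2 (kJ/mol): O 3388, Be 1757, Ca 1145.
Hence IE_2: Ca < Be < O.

Ca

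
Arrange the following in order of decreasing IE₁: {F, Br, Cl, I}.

F is in period 2, group 17; Cl is in period 3, group 17; Br is in period 4, group 17; I is in period 5, group 17.
Removing the outermost electron gets harder across a period and easier down a group.
All are in group 17, so first ionization energy increases up the group.
So from highest to lowest: F > Cl > Br > I.

F > Cl > Br > I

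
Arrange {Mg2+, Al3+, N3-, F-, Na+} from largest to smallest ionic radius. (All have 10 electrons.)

N3- > F- > Na+ > Mg2+ > Al3+

All of these have 10 electrons, so size is governed by nuclear charge alone: the more protons, the stronger the pull on the same electron cloud, and the smaller the ion.
Nuclear charges: Al3+ (Z=13), Mg2+ (Z=12), Na+ (Z=11), F- (Z=9), N3- (Z=7).
Largest to smallest: N3- > F- > Na+ > Mg2+ > Al3+.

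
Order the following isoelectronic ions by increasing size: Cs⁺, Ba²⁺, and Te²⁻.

All of these have 54 electrons, so size is governed by nuclear charge alone: the more protons, the stronger the pull on the same electron cloud, and the smaller the ion.
Nuclear charges: Ba²⁺ (Z=56), Cs⁺ (Z=55), Te²⁻ (Z=52).
Smallest to largest: Ba²⁺ < Cs⁺ < Te²⁻.

Ba²⁺ < Cs⁺ < Te²⁻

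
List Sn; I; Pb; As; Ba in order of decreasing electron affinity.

I, Sn, As, Pb, Ba

As is in period 4, group 15; Sn is in period 5, group 14; I is in period 5, group 17; Ba is in period 6, group 2; Pb is in period 6, group 14.
Adding an electron releases more energy for atoms nearer the top right (short of the noble gases).
Here both period and group differ, so the two effects have to be weighed against each other.
Pb > Ba: both are in period 6; the period trend gives Pb the larger value.
As > Pb: relative to Pb, both the across-period and down-group shifts push As's electron affinity up.
Sn > As: this pair runs against the simple trend — see the exception note.
I > Sn: I lies to the right of Sn in period 5, so the across-period effect alone puts I higher.
Note the exception: Sn has a higher electron affinity than As, contrary to the simple trend — adding an electron to As's half-filled np³ subshell costs electron-pairing energy.
For reference (kJ/mol): As 78, Sn 107, I 295, Ba 14, Pb 35.
So from highest to lowest: I > Sn > As > Pb > Ba.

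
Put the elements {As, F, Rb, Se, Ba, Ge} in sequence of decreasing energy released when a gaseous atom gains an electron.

F > Se > Ge > As > Rb > Ba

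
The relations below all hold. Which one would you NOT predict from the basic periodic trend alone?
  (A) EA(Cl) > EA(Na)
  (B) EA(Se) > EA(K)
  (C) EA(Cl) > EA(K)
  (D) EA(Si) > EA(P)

(D)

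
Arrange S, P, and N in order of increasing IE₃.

P < S < N

IE_3 is the cost of taking one more electron from the +2 cation: S²⁺ still has 4 valence electrons; P²⁺ still has 3 valence electrons; N²⁺ still has 3 valence electrons.
All are still removing valence electrons, so compare the +2 ions as you would atoms: IE_3 generally rises across a period (higher Z_eff) and falls down a group (larger shell), subject to the usual subshell exceptions.
Valence configurations: S²⁺ [Ne]3s²3p², P²⁺ [Ne]3s²3p¹, N²⁺ [He]2s²2p¹.
Tabulated IE_3 (kJ/mol): S 3357, P 2914, N 4578.
Putting it together, IE_3: P < S < N.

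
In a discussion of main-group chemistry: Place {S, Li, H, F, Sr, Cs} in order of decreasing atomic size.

Cs > Sr > Li > S > F > H

Moving right in a period, electrons are added to the same shell under a stronger nuclear pull, so atoms get smaller; moving down, a new shell is opened and atoms get larger.
Neither a single period nor a single group — weigh both effects.
F > H: the two effects oppose for this pair; the down-group effect wins (64 vs 32 pm).
S > F: relative to F, both the across-period and down-group shifts push S's atomic radius up.
Li > S: the two effects oppose for this pair; the across-period effect wins (133 vs 103 pm).
Sr > Li: period and group pull opposite ways; the down-group shift dominates (185 vs 133 pm).
Cs > Sr: both effects reinforce here, so Cs is clearly the larger of the two.
For reference (pm): H 32, Li 133, F 64, S 103, Sr 185, Cs 232.
So from largest to smallest: Cs > Sr > Li > S > F > H.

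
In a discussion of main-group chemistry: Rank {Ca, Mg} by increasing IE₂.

Consider each +1 ion: Ca⁺ still has 1 valence electron; Mg⁺ still has 1 valence electron.
All are still removing valence electrons, so compare the +1 ions as you would atoms: IE_2 generally rises across a period (higher Z_eff) and falls down a group (larger shell), subject to the usual subshell exceptions.
Valence configurations: Ca⁺ [Ar]4s¹, Mg⁺ [Ne]3s¹.
Tabulated IE_2 (kJ/mol): Ca 1145, Mg 1451.
Overall IE_2 order: Ca < Mg.

Ca, Mg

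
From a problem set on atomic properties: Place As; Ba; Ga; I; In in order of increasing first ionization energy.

Ba, In, Ga, As, I

Ga is in period 4, group 13; As is in period 4, group 15; In is in period 5, group 13; I is in period 5, group 17; Ba is in period 6, group 2.
IE₁ increases left→right with effective nuclear charge and decreases top→bottom as the valence shell moves farther out.
Neither a single period nor a single group — weigh both effects.
In > Ba: relative to Ba, both the across-period and down-group shifts push In's first ionization energy up.
Ga > In: they share group 13; the group trend gives Ga the larger value.
As > Ga: both are in period 4; the period trend gives As the larger value.
I > As: the two effects oppose for this pair; the across-period effect wins (1008 vs 947 kJ/mol).
Approximate values (kJ/mol): Ga 579, As 947, In 558, I 1008, Ba 503.
So from lowest to highest: Ba < In < Ga < As < I.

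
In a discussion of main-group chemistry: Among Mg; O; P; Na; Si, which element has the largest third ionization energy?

Mg

The third ionization energy removes an electron from the +2 ion. For each element: Mg²⁺ is the bare [Ne] core; O²⁺ still has 4 valence electrons; P²⁺ still has 3 valence electrons; Na²⁺ is already 1 electron into the core; Si²⁺ still has 2 valence electrons.
Breaking into a closed-shell core is much more expensive than removing a leftover valence electron — Na and Mg have the largest IE_3 here.
Valence configurations: O²⁺ [He]2s²2p², P²⁺ [Ne]3s²3p¹, Si²⁺ [Ne]3s².
P²⁺ loses a lone 3p electron whereas Si²⁺ must break into a filled 3s² pair, so IE_3(Si) > IE_3(P) even though P has the higher nuclear charge.
The numbers (kJ/mol): Mg 7733, O 5300, P 2914, Na 6910, Si 3232.
Hence IE_3: P < Si < O < Na < Mg.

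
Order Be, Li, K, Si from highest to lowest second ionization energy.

IE_2 is the cost of taking one more electron from the +1 cation: Be⁺ still has 1 valence electron; Li⁺ is the bare [He] core; K⁺ is the bare [Ar] core; Si⁺ still has 3 valence electrons.
Breaking into a closed-shell core is much more expensive than removing a leftover valence electron — K and Li have the largest IE_2 here.
Valence configurations: Be⁺ [He]2s¹, Si⁺ [Ne]3s²3p¹.
Tabulated IE_2 (kJ/mol): Be 1757, Li 7298, K 3052, Si 1577.
Overall IE_2 order: Si < Be < K < Li.

Li > K > Be > Si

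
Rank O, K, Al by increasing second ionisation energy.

The second ionization energy removes an electron from the +1 ion. For each element: O⁺ still has 5 valence electrons; K⁺ is the bare [Ar] core; Al⁺ still has 2 valence electrons.
Usually core removal costs more than valence removal, but here the competition is close: a tightly held n=2 valence electron can cost more to remove than an n=3 core electron, so the actual values have to decide it.
Valence configurations: O⁺ [He]2s²2p³, Al⁺ [Ne]3s².
The numbers (kJ/mol): O 3388, K 3052, Al 1817.
Putting it together, IE_2: Al < K < O.

Al < K < O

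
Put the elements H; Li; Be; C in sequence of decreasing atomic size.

Li > Be > C > H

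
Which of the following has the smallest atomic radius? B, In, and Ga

B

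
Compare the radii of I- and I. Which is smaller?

I

Forming I- adds 1 electron to I. More electron–electron repulsion in the same shell, with unchanged nuclear charge, lets the cloud expand.
An anion is larger than its parent atom: I- > I.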